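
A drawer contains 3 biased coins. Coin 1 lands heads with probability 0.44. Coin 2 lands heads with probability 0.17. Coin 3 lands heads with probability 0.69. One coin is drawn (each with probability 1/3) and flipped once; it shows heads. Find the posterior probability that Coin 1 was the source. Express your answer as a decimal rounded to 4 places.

Posterior probability ≈ 0.3385

P(heads|C1) = 0.44; P(heads|C2) = 0.17; P(heads|C3) = 0.69.
Prior × likelihood for each source: 0.333333·0.44=0.1467, 0.333333·0.17=0.05667, 0.333333·0.69=0.2300. Summing gives P(heads) = 0.43333.
P(Coin 1 | heads) = 0.1467 / 0.43333 = 0.3385.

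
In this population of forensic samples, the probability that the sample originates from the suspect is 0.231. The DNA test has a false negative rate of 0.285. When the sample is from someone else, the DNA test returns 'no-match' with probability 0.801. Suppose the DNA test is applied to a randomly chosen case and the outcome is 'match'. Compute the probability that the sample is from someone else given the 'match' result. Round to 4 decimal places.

P(¬H | E) ≈ 0.4809

Let H be the event that the sample originates from the suspect. P(H) = 0.231, so P(¬H) = 0.769. With E the 'match' result, P(E|H) = 0.715 and P(E|¬H) = 0.199.
P(E) = 0.715·0.231 + 0.199·0.769 = 0.16517 + 0.15303 = 0.31820.
By Bayes' theorem, P(H|E) = 0.16517 / 0.31820 = 0.5191. Hence P(¬H|E) = 1 − 0.5191 = 0.4809.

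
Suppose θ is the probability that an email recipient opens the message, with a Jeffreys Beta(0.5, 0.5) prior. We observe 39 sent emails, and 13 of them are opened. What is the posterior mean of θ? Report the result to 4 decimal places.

Posterior mean ≈ 0.3375

The binomial likelihood is conjugate to the Beta prior: with 13 successes and 26 failures, the posterior is Beta(0.5+13, 0.5+26) = Beta(13.5, 26.5).
E[θ | data] = 13.5/(13.5+26.5) = 0.3375.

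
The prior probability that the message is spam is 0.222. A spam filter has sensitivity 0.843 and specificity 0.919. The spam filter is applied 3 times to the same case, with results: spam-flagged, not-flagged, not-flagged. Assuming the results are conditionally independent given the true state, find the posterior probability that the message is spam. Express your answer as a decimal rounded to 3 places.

With H the event that the message is spam, the joint likelihood of the observed sequence is P(data|H) = 0.843·0.157·0.157 = 0.020779 and P(data|¬H) = 0.081·0.919·0.919 = 0.068409.
Bayes: P(H|data) = 0.222·0.020779 / (0.222·0.020779 + 0.778·0.068409) = 0.0046130/0.057836 = 0.0798.

Posterior P(H) ≈ 0.080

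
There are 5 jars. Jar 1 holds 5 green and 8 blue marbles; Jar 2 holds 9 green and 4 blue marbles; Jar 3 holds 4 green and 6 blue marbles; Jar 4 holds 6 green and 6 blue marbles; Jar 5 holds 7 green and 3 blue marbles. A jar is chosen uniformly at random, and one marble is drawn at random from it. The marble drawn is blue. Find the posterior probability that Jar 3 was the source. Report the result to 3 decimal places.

Posterior probability ≈ 0.258

P(blue|Jar 1) = 0.6154; P(blue|Jar 2) = 0.3077; P(blue|Jar 3) = 0.6; P(blue|Jar 4) = 0.5; P(blue|Jar 5) = 0.3.
Prior × likelihood for each source: 0.2·0.6154=0.1231, 0.2·0.3077=0.06154, 0.2·0.6=0.1200, 0.2·0.5=0.1000, 0.2·0.3=0.06000. Summing gives P(blue) = 0.46462.
P(Jar 3 | blue) = 0.1200 / 0.46462 = 0.258.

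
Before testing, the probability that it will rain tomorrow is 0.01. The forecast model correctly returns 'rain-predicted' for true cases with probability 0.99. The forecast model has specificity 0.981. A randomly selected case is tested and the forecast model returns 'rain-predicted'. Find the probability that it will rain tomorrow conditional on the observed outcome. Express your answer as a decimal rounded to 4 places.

P(H | E) ≈ 0.3448

Let H be the event that it will rain tomorrow. P(H) = 0.01, so P(¬H) = 0.99. With E the 'rain-predicted' result, P(E|H) = 0.99 and P(E|¬H) = 0.019.
P(E) = 0.99·0.01 + 0.019·0.99 = 0.0099000 + 0.018810 = 0.028710.
By Bayes' theorem, P(H|E) = 0.0099000 / 0.028710 = 0.3448.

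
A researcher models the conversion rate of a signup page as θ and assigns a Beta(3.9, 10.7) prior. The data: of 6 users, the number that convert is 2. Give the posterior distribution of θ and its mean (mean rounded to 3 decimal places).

Observing 2 successes and 4 failures updates Beta(3.9, 10.7) by adding the success and failure counts to the two shape parameters: α = 3.9+2 = 5.9, β = 10.7+4 = 14.7.
Posterior mean = α/(α+β) = 5.9/20.6 = 0.286.

Posterior: Beta(5.9, 14.7); mean ≈ 0.286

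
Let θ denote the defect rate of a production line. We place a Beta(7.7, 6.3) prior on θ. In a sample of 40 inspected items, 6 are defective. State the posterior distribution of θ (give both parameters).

Observing 6 successes and 34 failures updates Beta(7.7, 6.3) by adding the success and failure counts to the two shape parameters: α = 7.7+6 = 13.7, β = 6.3+34 = 40.3.

Posterior: Beta(13.7, 40.3)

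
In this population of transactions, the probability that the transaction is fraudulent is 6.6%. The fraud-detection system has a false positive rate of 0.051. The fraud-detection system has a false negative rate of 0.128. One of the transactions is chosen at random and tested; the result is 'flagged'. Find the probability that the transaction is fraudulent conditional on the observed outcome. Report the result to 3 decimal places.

P(H | E) ≈ 0.547

Let H be the event that the transaction is fraudulent. P(H) = 0.066, so P(¬H) = 0.934. With E the 'flagged' result, P(E|H) = 0.872 and P(E|¬H) = 0.051.
P(E) = 0.872·0.066 + 0.051·0.934 = 0.057552 + 0.047634 = 0.10519.
By Bayes' theorem, P(H|E) = 0.057552 / 0.10519 = 0.547.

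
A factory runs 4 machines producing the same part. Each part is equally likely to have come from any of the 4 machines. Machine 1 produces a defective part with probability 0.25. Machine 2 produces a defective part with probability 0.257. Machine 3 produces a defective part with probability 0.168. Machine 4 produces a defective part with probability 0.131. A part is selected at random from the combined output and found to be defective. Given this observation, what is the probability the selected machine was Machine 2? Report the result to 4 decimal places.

P(defective|M1) = 0.25; P(defective|M2) = 0.257; P(defective|M3) = 0.168; P(defective|M4) = 0.131.
Prior × likelihood for each source: 0.25·0.25=0.06250, 0.25·0.257=0.06425, 0.25·0.168=0.04200, 0.25·0.131=0.03275. Summing gives P(defective) = 0.20150.
P(Machine 2 | defective) = 0.06425 / 0.20150 = 0.3189.

Posterior probability ≈ 0.3189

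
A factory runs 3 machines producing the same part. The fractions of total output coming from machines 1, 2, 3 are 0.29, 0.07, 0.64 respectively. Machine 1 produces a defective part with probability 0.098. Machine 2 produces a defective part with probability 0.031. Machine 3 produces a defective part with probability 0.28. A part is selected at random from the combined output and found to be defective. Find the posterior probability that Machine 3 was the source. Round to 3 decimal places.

P(defective|M1) = 0.098; P(defective|M2) = 0.031; P(defective|M3) = 0.28.
Prior × likelihood for each source: 0.29·0.098=0.02842, 0.07·0.031=0.002170, 0.64·0.28=0.1792. Summing gives P(defective) = 0.20979.
P(Machine 3 | defective) = 0.1792 / 0.20979 = 0.854.

Posterior probability ≈ 0.854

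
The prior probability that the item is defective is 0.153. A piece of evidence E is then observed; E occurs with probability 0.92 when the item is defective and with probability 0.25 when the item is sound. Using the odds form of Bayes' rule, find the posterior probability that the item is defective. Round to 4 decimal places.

Prior odds = 0.153/(1−0.153) = 0.18064.
Likelihood ratio for E = 0.92/0.25 = 3.6800.
Posterior odds = prior odds × LR = 0.66475.
Posterior probability = odds/(1+odds) = 0.66475/1.6647 = 0.3993.

Posterior probability ≈ 0.3993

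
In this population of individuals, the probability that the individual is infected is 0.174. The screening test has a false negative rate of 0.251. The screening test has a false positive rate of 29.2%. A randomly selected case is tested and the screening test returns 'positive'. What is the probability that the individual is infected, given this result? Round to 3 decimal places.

Write H for 'the individual is infected'. Prior odds H:¬H = 0.174/0.826 = 0.21065. For the 'positive' outcome, the likelihood ratio is 0.749/0.292 = 2.5651.
Posterior odds = 0.21065 × 2.5651 = 0.54034, so P(H|E) = 0.54034/(1+0.54034) = 0.351.

P(H | E) ≈ 0.351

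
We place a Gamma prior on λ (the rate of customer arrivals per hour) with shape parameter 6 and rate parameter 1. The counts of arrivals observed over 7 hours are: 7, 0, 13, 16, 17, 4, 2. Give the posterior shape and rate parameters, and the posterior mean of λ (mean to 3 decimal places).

Posterior: Gamma(shape=65, rate=8); mean ≈ 8.125

Total count ∑xᵢ = 59 over n = 7 hours.
Gamma is conjugate to the Poisson likelihood: posterior is Gamma(shape = 6+59 = 65, rate = 1+7 = 8).
Posterior mean = shape/rate = 65/8 = 8.125.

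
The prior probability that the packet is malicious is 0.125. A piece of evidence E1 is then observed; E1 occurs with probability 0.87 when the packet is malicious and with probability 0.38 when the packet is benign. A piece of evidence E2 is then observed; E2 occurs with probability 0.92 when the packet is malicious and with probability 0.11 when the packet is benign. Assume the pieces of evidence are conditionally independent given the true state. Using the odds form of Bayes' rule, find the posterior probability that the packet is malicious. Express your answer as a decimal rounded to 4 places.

Prior odds = 0.125/(1−0.125) = 0.14286.
Likelihood ratio for E1 = 0.87/0.38 = 2.2895.
Likelihood ratio for E2 = 0.92/0.11 = 8.3636.
Posterior odds = prior odds × LR₁ × LR₂ = 2.7355.
Posterior probability = odds/(1+odds) = 2.7355/3.7355 = 0.7323.

Posterior probability ≈ 0.7323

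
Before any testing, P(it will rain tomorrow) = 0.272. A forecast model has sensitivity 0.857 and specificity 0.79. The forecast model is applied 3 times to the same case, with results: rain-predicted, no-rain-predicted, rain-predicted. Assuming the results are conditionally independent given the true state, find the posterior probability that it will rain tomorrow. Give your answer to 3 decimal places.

With H the event that it will rain tomorrow, the joint likelihood of the observed sequence is P(data|H) = 0.857·0.143·0.857 = 0.10503 and P(data|¬H) = 0.21·0.79·0.21 = 0.034839.
Bayes: P(H|data) = 0.272·0.10503 / (0.272·0.10503 + 0.728·0.034839) = 0.028567/0.053930 = 0.5297.

Posterior P(H) ≈ 0.530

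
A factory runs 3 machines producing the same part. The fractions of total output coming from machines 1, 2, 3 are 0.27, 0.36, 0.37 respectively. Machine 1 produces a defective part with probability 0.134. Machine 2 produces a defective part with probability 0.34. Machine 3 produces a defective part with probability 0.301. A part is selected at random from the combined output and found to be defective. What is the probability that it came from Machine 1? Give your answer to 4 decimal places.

Posterior probability ≈ 0.1340

P(defective|M1) = 0.134; P(defective|M2) = 0.34; P(defective|M3) = 0.301.
Prior × likelihood for each source: 0.27·0.134=0.03618, 0.36·0.34=0.1224, 0.37·0.301=0.1114. Summing gives P(defective) = 0.26995.
P(Machine 1 | defective) = 0.03618 / 0.26995 = 0.1340.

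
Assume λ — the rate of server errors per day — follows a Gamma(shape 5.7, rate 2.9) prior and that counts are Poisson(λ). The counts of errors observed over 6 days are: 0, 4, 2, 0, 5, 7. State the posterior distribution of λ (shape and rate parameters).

Total count ∑xᵢ = 18 over n = 6 days.
Gamma is conjugate to the Poisson likelihood: posterior is Gamma(shape = 5.7+18 = 23.7, rate = 2.9+6 = 8.9).

Posterior: Gamma(shape=23.7, rate=8.9)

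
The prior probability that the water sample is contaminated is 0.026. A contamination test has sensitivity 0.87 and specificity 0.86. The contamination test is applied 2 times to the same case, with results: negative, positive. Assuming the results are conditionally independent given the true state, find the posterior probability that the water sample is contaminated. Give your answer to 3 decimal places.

Let H be the event that the water sample is contaminated; start with P(H) = 0.026. P('positive'|H) = 0.87, P('positive'|¬H) = 0.14.
Update on result 1 ('negative'): P(H) ← 0.13·0.0260 / (0.13·0.0260 + 0.86·0.9740) = 0.0033800/0.84102 = 0.0040.
Update on result 2 ('positive'): P(H) ← 0.87·0.0040 / (0.87·0.0040 + 0.14·0.9960) = 0.0034965/0.14293 = 0.0245.

Posterior P(H) ≈ 0.024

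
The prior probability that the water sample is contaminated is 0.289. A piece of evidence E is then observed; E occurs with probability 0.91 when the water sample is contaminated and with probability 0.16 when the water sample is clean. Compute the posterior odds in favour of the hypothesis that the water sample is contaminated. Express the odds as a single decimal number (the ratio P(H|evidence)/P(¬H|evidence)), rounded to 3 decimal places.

Posterior odds ≈ 2.312

Prior odds = 0.289/(1−0.289) = 0.40647. In log-odds, ln(0.40647) = -0.90025.
Add log likelihood ratio: ln(5.6875) = 1.7383.
Posterior log-odds = 0.83803, so posterior odds = exp(0.83803) = 2.3118.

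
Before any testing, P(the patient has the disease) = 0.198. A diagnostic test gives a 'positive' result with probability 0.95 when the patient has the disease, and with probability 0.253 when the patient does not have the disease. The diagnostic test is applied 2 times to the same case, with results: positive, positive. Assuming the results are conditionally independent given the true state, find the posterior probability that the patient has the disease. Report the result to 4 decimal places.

Posterior P(H) ≈ 0.7768

Let H be the event that the patient has the disease; start with P(H) = 0.198. P('positive'|H) = 0.95, P('positive'|¬H) = 0.253.
Update on result 1 ('positive'): P(H) ← 0.95·0.1980 / (0.95·0.1980 + 0.253·0.8020) = 0.18810/0.39101 = 0.4811.
Update on result 2 ('positive'): P(H) ← 0.95·0.4811 / (0.95·0.4811 + 0.253·0.5189) = 0.45701/0.58830 = 0.7768.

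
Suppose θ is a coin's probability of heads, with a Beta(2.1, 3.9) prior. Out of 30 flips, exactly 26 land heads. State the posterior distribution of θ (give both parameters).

Posterior: Beta(28.1, 7.9)

Observing 26 successes and 4 failures updates Beta(2.1, 3.9) by adding the success and failure counts to the two shape parameters: α = 2.1+26 = 28.1, β = 3.9+4 = 7.9.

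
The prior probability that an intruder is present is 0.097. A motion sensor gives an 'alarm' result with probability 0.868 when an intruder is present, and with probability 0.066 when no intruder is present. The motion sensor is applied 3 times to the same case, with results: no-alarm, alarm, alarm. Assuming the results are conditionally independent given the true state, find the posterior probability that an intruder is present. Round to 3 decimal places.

Let H be the event that an intruder is present; start with P(H) = 0.097. P('alarm'|H) = 0.868, P('alarm'|¬H) = 0.066.
Update on result 1 ('no-alarm'): P(H) ← 0.132·0.0970 / (0.132·0.0970 + 0.934·0.9030) = 0.012804/0.85621 = 0.0150.
Update on result 2 ('alarm'): P(H) ← 0.868·0.0150 / (0.868·0.0150 + 0.066·0.9850) = 0.012980/0.077993 = 0.1664.
Update on result 3 ('alarm'): P(H) ← 0.868·0.1664 / (0.868·0.1664 + 0.066·0.8336) = 0.14446/0.19948 = 0.7242.

Posterior P(H) ≈ 0.724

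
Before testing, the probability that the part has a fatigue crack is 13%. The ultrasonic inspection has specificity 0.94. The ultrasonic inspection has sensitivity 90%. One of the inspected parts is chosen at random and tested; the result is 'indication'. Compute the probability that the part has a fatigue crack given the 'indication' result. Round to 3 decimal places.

P(H | E) ≈ 0.691

Write H for 'the part has a fatigue crack'. Prior odds H:¬H = 0.13/0.87 = 0.14943. For the 'indication' outcome, the likelihood ratio is 0.9/0.06 = 15.000.
Posterior odds = 0.14943 × 15.000 = 2.2414, so P(H|E) = 2.2414/(1+2.2414) = 0.691.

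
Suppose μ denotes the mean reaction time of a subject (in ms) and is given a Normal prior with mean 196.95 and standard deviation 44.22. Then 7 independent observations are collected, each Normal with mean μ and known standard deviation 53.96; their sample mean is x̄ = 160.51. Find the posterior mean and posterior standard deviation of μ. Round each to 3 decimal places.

With known σ, the Normal prior is conjugate. Weight on the data is w = (n/σ²)/(n/σ² + 1/τ₀²) = 0.00240411/(0.00240411+0.00051140) = 0.82459.
Posterior mean = w·x̄ + (1−w)·μ₀ = 0.82459·160.51 + 0.17541·196.95 = 166.902. Posterior variance = 1/(0.00240411+0.00051140) = 342.993, so SD = 18.520.

Posterior mean ≈ 166.902; posterior SD ≈ 18.520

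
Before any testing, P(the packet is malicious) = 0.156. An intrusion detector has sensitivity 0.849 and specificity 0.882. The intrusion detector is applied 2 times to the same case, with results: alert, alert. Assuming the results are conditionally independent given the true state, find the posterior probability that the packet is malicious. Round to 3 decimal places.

With H the event that the packet is malicious, the joint likelihood of the observed sequence is P(data|H) = 0.849·0.849 = 0.72080 and P(data|¬H) = 0.118·0.118 = 0.013924.
Bayes: P(H|data) = 0.156·0.72080 / (0.156·0.72080 + 0.844·0.013924) = 0.11244/0.12420 = 0.9054.

Posterior P(H) ≈ 0.905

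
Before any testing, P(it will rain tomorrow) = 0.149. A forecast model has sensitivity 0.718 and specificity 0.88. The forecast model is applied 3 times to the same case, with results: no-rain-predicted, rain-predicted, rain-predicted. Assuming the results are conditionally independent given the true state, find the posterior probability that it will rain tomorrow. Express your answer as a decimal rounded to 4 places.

With H the event that it will rain tomorrow, the joint likelihood of the observed sequence is P(data|H) = 0.282·0.718·0.718 = 0.14538 and P(data|¬H) = 0.88·0.12·0.12 = 0.012672.
Bayes: P(H|data) = 0.149·0.14538 / (0.149·0.14538 + 0.851·0.012672) = 0.021661/0.032445 = 0.6676.

Posterior P(H) ≈ 0.6676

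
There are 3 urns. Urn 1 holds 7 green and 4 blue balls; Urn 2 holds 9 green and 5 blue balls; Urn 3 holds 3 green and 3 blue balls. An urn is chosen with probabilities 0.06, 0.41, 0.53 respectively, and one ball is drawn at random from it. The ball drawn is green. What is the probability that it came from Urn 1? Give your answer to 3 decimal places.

Posterior probability ≈ 0.067

P(green|Urn 1) = 0.6364; P(green|Urn 2) = 0.6429; P(green|Urn 3) = 0.5.
Prior × likelihood for each source: 0.06·0.6364=0.03818, 0.41·0.6429=0.2636, 0.53·0.5=0.2650. Summing gives P(green) = 0.56675.
P(Urn 1 | green) = 0.03818 / 0.56675 = 0.067.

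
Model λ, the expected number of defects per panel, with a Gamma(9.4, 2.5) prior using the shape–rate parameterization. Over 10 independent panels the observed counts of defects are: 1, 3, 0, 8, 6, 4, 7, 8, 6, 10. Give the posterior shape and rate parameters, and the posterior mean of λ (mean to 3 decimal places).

The Poisson likelihood adds the total count to the shape and the number of exposure periods to the rate. Here ∑xᵢ = 53 and n = 10, so shape 9.4→62.4 and rate 2.5→12.5.
Posterior mean = shape/rate = 62.4/12.5 = 4.992.

Posterior: Gamma(shape=62.4, rate=12.5); mean ≈ 4.992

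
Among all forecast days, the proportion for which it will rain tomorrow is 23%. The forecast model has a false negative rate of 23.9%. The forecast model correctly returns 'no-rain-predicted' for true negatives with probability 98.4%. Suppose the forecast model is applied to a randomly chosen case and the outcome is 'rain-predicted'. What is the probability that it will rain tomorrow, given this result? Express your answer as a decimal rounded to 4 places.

Let H be the event that it will rain tomorrow. P(H) = 0.23, so P(¬H) = 0.77. With E the 'rain-predicted' result, P(E|H) = 0.761 and P(E|¬H) = 0.016.
P(E) = 0.761·0.23 + 0.016·0.77 = 0.17503 + 0.012320 = 0.18735.
By Bayes' theorem, P(H|E) = 0.17503 / 0.18735 = 0.9342.

P(H | E) ≈ 0.9342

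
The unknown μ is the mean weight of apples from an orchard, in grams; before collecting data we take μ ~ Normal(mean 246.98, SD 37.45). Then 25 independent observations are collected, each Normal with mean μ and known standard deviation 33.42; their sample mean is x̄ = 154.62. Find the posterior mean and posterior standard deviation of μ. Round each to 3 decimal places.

Prior precision 1/τ₀² = 1/37.45² = 0.00071301; data precision n/σ² = 25/33.42² = 0.0223835.
Posterior precision = 0.00071301 + 0.0223835 = 0.0230965, giving posterior SD = 1/√0.0230965 = 6.580.
Posterior mean = (0.00071301·246.98 + 0.0223835·154.62) / 0.0230965 = 157.471.

Posterior mean ≈ 157.471; posterior SD ≈ 6.580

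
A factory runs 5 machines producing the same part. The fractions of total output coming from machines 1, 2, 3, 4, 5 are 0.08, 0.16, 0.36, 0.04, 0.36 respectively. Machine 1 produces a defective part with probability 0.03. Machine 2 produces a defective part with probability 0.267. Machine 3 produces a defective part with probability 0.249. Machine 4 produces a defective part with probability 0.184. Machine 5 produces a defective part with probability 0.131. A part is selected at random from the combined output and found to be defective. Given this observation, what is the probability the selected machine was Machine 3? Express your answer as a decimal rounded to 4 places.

P(defective|M1) = 0.03; P(defective|M2) = 0.267; P(defective|M3) = 0.249; P(defective|M4) = 0.184; P(defective|M5) = 0.131.
Prior × likelihood for each source: 0.08·0.03=0.002400, 0.16·0.267=0.04272, 0.36·0.249=0.08964, 0.04·0.184=0.007360, 0.36·0.131=0.04716. Summing gives P(defective) = 0.18928.
P(Machine 3 | defective) = 0.08964 / 0.18928 = 0.4736.

Posterior probability ≈ 0.4736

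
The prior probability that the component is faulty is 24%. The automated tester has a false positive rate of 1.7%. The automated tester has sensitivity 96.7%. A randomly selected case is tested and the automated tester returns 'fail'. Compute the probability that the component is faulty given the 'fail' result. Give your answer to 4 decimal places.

Write H for 'the component is faulty'. Prior odds H:¬H = 0.24/0.76 = 0.31579. For the 'fail' outcome, the likelihood ratio is 0.967/0.017 = 56.882.
Posterior odds = 0.31579 × 56.882 = 17.963, so P(H|E) = 17.963/(1+17.963) = 0.9473.

P(H | E) ≈ 0.9473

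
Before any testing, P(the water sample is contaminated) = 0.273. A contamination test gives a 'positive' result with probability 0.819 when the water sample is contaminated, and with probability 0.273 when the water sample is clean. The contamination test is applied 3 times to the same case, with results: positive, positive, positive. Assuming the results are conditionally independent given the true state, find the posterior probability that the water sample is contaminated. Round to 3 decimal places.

Posterior P(H) ≈ 0.910

With H the event that the water sample is contaminated, the joint likelihood of the observed sequence is P(data|H) = 0.819·0.819·0.819 = 0.54935 and P(data|¬H) = 0.273·0.273·0.273 = 0.020346.
Bayes: P(H|data) = 0.273·0.54935 / (0.273·0.54935 + 0.727·0.020346) = 0.14997/0.16477 = 0.9102.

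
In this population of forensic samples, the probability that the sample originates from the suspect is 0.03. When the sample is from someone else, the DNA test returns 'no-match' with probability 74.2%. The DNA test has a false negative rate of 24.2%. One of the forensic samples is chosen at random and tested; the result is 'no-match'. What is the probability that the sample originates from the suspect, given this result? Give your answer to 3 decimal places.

P(H | E) ≈ 0.010

Let H be the event that the sample originates from the suspect. P(H) = 0.03, so P(¬H) = 0.97. With E the 'no-match' result, P(E|H) = 0.242 and P(E|¬H) = 0.742.
P(E) = 0.242·0.03 + 0.742·0.97 = 0.0072600 + 0.71974 = 0.72700.
By Bayes' theorem, P(H|E) = 0.0072600 / 0.72700 = 0.010.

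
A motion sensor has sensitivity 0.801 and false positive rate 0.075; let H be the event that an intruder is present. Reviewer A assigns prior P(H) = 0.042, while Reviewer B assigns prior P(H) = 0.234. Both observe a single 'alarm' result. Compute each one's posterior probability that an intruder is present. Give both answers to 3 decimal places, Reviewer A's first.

Reviewer A: 0.319; Reviewer B: 0.765

The likelihood ratio for an 'alarm' result is 0.801/0.075 = 10.680.
Reviewer A: prior odds 0.042/0.958 = 0.043841; posterior odds 0.46823; posterior probability 0.319.
Reviewer B: prior odds 0.234/0.766 = 0.30548; posterior odds 3.2626; posterior probability 0.765.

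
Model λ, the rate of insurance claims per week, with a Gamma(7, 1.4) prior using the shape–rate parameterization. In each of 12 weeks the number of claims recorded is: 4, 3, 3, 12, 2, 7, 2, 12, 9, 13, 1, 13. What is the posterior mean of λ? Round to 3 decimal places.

The Poisson likelihood adds the total count to the shape and the number of exposure periods to the rate. Here ∑xᵢ = 81 and n = 12, so shape 7→88 and rate 1.4→13.4.
E[λ | data] = 88/13.4 = 6.567.

Posterior mean ≈ 6.567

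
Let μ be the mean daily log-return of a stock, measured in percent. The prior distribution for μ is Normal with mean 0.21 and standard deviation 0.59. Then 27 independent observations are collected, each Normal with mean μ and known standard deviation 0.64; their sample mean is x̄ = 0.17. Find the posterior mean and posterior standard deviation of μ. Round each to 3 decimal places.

Prior precision 1/τ₀² = 1/0.59² = 2.87274; data precision n/σ² = 27/0.64² = 65.9180.
Posterior precision = 2.87274 + 65.9180 = 68.7907, giving posterior SD = 1/√68.7907 = 0.121.
Posterior mean = (2.87274·0.21 + 65.9180·0.17) / 68.7907 = 0.172.

Posterior mean ≈ 0.172; posterior SD ≈ 0.121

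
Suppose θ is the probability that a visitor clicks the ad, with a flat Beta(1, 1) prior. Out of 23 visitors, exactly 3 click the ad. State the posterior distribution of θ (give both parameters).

Observing 3 successes and 20 failures updates Beta(1, 1) by adding the success and failure counts to the two shape parameters: α = 1+3 = 4, β = 1+20 = 21.

Posterior: Beta(4, 21)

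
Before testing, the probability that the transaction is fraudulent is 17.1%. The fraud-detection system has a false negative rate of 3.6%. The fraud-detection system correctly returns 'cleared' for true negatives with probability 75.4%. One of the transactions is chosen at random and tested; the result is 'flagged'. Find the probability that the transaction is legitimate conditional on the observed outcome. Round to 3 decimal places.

P(¬H | E) ≈ 0.553

Let H be the event that the transaction is fraudulent. P(H) = 0.171, so P(¬H) = 0.829. With E the 'flagged' result, P(E|H) = 0.964 and P(E|¬H) = 0.246.
P(E) = 0.964·0.171 + 0.246·0.829 = 0.16484 + 0.20393 = 0.36878.
By Bayes' theorem, P(H|E) = 0.16484 / 0.36878 = 0.447. Hence P(¬H|E) = 1 − 0.447 = 0.553.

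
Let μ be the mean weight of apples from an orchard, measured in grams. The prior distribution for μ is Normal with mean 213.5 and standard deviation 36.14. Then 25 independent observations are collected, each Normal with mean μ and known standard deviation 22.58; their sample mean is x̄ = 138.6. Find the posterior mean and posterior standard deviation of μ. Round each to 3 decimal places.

Posterior mean ≈ 139.752; posterior SD ≈ 4.481

Prior precision 1/τ₀² = 1/36.14² = 0.00076564; data precision n/σ² = 25/22.58² = 0.0490334.
Posterior precision = 0.00076564 + 0.0490334 = 0.0497991, giving posterior SD = 1/√0.0497991 = 4.481.
Posterior mean = (0.00076564·213.5 + 0.0490334·138.6) / 0.0497991 = 139.752.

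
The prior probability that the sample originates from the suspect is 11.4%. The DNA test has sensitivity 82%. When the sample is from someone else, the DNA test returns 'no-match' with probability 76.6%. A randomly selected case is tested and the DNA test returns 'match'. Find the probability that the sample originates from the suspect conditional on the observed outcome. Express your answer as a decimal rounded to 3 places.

Write H for 'the sample originates from the suspect'. Prior odds H:¬H = 0.114/0.886 = 0.12867. For the 'match' outcome, the likelihood ratio is 0.82/0.234 = 3.5043.
Posterior odds = 0.12867 × 3.5043 = 0.45089, so P(H|E) = 0.45089/(1+0.45089) = 0.311.

P(H | E) ≈ 0.311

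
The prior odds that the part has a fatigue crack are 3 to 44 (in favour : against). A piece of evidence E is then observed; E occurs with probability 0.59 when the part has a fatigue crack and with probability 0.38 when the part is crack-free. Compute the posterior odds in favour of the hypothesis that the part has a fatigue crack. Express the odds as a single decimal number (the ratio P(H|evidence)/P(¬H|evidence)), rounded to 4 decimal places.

Posterior odds ≈ 0.1059

Prior odds = 3/44 = 0.068182. In log-odds, ln(0.068182) = -2.6856.
Add log likelihood ratio: ln(1.5526) = 0.43995.
Posterior log-odds = -2.2456, so posterior odds = exp(-2.2456) = 0.10586.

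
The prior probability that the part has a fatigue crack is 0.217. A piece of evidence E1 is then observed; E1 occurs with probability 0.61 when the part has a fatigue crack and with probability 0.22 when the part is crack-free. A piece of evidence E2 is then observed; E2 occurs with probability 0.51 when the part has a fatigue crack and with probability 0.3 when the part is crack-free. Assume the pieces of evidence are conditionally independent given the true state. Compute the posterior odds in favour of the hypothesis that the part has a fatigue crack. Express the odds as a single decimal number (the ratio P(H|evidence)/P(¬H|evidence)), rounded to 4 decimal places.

Prior odds = 0.217/(1−0.217) = 0.27714.
Likelihood ratio for E1 = 0.61/0.22 = 2.7727.
Likelihood ratio for E2 = 0.51/0.3 = 1.7000.
Posterior odds = prior odds × LR₁ × LR₂ = 1.3063.

Posterior odds ≈ 1.3063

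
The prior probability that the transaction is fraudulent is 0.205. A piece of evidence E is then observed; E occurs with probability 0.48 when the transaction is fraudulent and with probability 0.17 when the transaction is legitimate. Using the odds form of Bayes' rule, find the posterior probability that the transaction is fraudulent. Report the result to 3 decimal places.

Posterior probability ≈ 0.421

Prior odds = 0.205/(1−0.205) = 0.25786.
Likelihood ratio for E = 0.48/0.17 = 2.8235.
Posterior odds = prior odds × LR = 0.72808.
Posterior probability = odds/(1+odds) = 0.72808/1.7281 = 0.421.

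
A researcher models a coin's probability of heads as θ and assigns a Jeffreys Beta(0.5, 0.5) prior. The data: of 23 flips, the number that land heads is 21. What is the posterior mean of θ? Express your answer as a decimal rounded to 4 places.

The binomial likelihood is conjugate to the Beta prior: with 21 successes and 2 failures, the posterior is Beta(0.5+21, 0.5+2) = Beta(21.5, 2.5).
E[θ | data] = 21.5/(21.5+2.5) = 0.8958.

Posterior mean ≈ 0.8958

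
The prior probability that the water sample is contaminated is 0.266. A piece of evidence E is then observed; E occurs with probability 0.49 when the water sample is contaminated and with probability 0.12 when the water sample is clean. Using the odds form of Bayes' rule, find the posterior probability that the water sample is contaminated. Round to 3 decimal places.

Posterior probability ≈ 0.597

Prior odds = 0.266/(1−0.266) = 0.36240. In log-odds, ln(0.36240) = -1.0150.
Add log likelihood ratio: ln(4.0833) = 1.4069.
Posterior log-odds = 0.39190, so posterior odds = exp(0.39190) = 1.4798. Converting, P(H|E) = 1.4798/2.4798 = 0.597.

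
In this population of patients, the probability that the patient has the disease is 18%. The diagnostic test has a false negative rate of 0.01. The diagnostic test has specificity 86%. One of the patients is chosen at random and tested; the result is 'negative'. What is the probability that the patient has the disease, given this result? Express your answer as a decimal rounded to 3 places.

P(H | E) ≈ 0.003

Write H for 'the patient has the disease'. Prior odds H:¬H = 0.18/0.82 = 0.21951. For the 'negative' outcome, the likelihood ratio is 0.01/0.86 = 0.011628.
Posterior odds = 0.21951 × 0.011628 = 0.0025525, so P(H|E) = 0.0025525/(1+0.0025525) = 0.003.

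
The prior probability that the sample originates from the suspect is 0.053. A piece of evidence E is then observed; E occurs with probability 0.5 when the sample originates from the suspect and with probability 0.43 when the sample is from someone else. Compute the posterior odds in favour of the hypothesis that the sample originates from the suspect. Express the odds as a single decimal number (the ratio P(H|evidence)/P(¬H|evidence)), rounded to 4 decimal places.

Prior odds = 0.053/(1−0.053) = 0.055966. In log-odds, ln(0.055966) = -2.8830.
Add log likelihood ratio: ln(1.1628) = 0.15082.
Posterior log-odds = -2.7322, so posterior odds = exp(-2.7322) = 0.065077.

Posterior odds ≈ 0.0651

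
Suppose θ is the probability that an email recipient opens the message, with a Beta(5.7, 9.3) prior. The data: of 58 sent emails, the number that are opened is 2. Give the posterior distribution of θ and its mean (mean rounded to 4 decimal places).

The binomial likelihood is conjugate to the Beta prior: with 2 successes and 56 failures, the posterior is Beta(5.7+2, 9.3+56) = Beta(7.7, 65.3).
Posterior mean = α/(α+β) = 7.7/73 = 0.1055.

Posterior: Beta(7.7, 65.3); mean ≈ 0.1055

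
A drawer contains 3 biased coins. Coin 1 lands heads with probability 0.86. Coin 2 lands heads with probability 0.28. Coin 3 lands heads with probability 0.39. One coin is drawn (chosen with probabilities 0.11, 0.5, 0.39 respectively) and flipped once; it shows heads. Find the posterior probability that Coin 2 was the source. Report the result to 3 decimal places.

Tabulate prior·likelihood by source: [1] prior 0.11, lik 0.86, product 0.09460; [2] prior 0.5, lik 0.28, product 0.1400; [3] prior 0.39, lik 0.39, product 0.1521.
Normalizing constant = 0.38670; the posterior for Coin 2 is its product over the sum, 0.1400/0.38670 = 0.362.

Posterior probability ≈ 0.362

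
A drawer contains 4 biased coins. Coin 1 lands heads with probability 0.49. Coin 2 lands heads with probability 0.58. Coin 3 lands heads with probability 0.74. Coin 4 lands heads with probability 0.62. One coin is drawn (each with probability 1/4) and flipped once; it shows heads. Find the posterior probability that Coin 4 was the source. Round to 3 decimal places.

Posterior probability ≈ 0.255

Tabulate prior·likelihood by source: [1] prior 0.25, lik 0.49, product 0.1225; [2] prior 0.25, lik 0.58, product 0.1450; [3] prior 0.25, lik 0.74, product 0.1850; [4] prior 0.25, lik 0.62, product 0.1550.
Normalizing constant = 0.60750; the posterior for Coin 4 is its product over the sum, 0.1550/0.60750 = 0.255.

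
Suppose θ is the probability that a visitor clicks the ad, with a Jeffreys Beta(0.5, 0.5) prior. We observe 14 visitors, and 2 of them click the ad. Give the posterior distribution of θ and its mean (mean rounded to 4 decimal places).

Observing 2 successes and 12 failures updates Beta(0.5, 0.5) by adding the success and failure counts to the two shape parameters: α = 0.5+2 = 2.5, β = 0.5+12 = 12.5.
E[θ | data] = 2.5/(2.5+12.5) = 0.1667.

Posterior: Beta(2.5, 12.5); mean ≈ 0.1667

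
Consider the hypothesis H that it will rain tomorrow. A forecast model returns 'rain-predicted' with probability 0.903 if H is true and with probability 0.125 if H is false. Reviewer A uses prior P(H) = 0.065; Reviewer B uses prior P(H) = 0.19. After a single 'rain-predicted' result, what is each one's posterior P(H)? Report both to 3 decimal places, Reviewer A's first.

The likelihood ratio for a 'rain-predicted' result is 0.903/0.125 = 7.2240.
Reviewer A: prior odds 0.065/0.935 = 0.069519; posterior odds 0.50220; posterior probability 0.334.
Reviewer B: prior odds 0.19/0.81 = 0.23457; posterior odds 1.6945; posterior probability 0.629.

Reviewer A: 0.334; Reviewer B: 0.629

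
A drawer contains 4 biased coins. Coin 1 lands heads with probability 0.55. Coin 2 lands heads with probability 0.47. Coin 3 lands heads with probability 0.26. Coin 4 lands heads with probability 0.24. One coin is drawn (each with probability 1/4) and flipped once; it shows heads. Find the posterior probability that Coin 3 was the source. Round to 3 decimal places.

P(heads|C1) = 0.55; P(heads|C2) = 0.47; P(heads|C3) = 0.26; P(heads|C4) = 0.24.
Prior × likelihood for each source: 0.25·0.55=0.1375, 0.25·0.47=0.1175, 0.25·0.26=0.06500, 0.25·0.24=0.06000. Summing gives P(heads) = 0.38000.
P(Coin 3 | heads) = 0.06500 / 0.38000 = 0.171.

Posterior probability ≈ 0.171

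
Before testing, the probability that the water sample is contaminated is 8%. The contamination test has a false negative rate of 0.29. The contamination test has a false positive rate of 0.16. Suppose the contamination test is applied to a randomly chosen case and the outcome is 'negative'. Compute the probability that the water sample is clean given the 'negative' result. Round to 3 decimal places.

Write H for 'the water sample is contaminated'. Prior odds H:¬H = 0.08/0.92 = 0.086957. For the 'negative' outcome, the likelihood ratio is 0.29/0.84 = 0.34524.
Posterior odds = 0.086957 × 0.34524 = 0.030021, so P(H|E) = 0.030021/(1+0.030021) = 0.029. Then P(¬H|E) = 1 − 0.029 = 0.971.

P(¬H | E) ≈ 0.971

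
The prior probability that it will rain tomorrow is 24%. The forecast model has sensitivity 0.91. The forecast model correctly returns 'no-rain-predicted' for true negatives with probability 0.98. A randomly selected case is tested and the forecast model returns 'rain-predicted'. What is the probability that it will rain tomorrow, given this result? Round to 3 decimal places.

Write H for 'it will rain tomorrow'. Prior odds H:¬H = 0.24/0.76 = 0.31579. For the 'rain-predicted' outcome, the likelihood ratio is 0.91/0.02 = 45.500.
Posterior odds = 0.31579 × 45.500 = 14.368, so P(H|E) = 14.368/(1+14.368) = 0.935.

P(H | E) ≈ 0.935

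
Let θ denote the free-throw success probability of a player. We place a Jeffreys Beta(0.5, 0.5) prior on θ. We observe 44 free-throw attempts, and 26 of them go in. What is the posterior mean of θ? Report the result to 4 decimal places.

Posterior mean ≈ 0.5889

The binomial likelihood is conjugate to the Beta prior: with 26 successes and 18 failures, the posterior is Beta(0.5+26, 0.5+18) = Beta(26.5, 18.5).
Posterior mean = α/(α+β) = 26.5/45 = 0.5889.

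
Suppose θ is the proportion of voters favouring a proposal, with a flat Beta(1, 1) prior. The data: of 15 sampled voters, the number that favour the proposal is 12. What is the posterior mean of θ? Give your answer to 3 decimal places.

Posterior mean ≈ 0.765

Observing 12 successes and 3 failures updates Beta(1, 1) by adding the success and failure counts to the two shape parameters: α = 1+12 = 13, β = 1+3 = 4.
Posterior mean = α/(α+β) = 13/17 = 0.765.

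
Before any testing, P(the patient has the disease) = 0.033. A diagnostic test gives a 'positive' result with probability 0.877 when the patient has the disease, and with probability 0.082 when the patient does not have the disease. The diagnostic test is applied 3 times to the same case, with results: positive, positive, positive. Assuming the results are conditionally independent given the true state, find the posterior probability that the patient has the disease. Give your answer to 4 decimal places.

Let H be the event that the patient has the disease; start with P(H) = 0.033. P('positive'|H) = 0.877, P('positive'|¬H) = 0.082.
Update on result 1 ('positive'): P(H) ← 0.877·0.0330 / (0.877·0.0330 + 0.082·0.9670) = 0.028941/0.10823 = 0.2674.
Update on result 2 ('positive'): P(H) ← 0.877·0.2674 / (0.877·0.2674 + 0.082·0.7326) = 0.23450/0.29458 = 0.7961.
Update on result 3 ('positive'): P(H) ← 0.877·0.7961 / (0.877·0.7961 + 0.082·0.2039) = 0.69815/0.71487 = 0.9766.

Posterior P(H) ≈ 0.9766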